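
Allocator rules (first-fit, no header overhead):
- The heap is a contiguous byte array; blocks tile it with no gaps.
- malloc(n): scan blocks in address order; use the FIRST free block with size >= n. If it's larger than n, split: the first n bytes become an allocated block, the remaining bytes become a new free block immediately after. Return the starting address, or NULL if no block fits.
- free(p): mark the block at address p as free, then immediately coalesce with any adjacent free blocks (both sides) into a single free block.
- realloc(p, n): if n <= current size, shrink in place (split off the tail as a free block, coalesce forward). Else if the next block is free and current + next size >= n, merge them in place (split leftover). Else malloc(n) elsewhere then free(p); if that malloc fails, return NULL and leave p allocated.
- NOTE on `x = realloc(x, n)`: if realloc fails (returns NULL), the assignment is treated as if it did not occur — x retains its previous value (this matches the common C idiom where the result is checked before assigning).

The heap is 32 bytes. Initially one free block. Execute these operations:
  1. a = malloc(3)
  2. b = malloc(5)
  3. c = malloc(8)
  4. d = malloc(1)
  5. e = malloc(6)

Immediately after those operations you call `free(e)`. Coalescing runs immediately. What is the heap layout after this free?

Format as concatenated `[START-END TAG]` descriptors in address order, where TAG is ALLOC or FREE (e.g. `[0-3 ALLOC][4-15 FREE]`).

Op 1: a = malloc(3) -> a = 0; heap: [0-2 ALLOC][3-31 FREE]
Op 2: b = malloc(5) -> b = 3; heap: [0-2 ALLOC][3-7 ALLOC][8-31 FREE]
Op 3: c = malloc(8) -> c = 8; heap: [0-2 ALLOC][3-7 ALLOC][8-15 ALLOC][16-31 FREE]
Op 4: d = malloc(1) -> d = 16; heap: [0-2 ALLOC][3-7 ALLOC][8-15 ALLOC][16-16 ALLOC][17-31 FREE]
Op 5: e = malloc(6) -> e = 17; heap: [0-2 ALLOC][3-7 ALLOC][8-15 ALLOC][16-16 ALLOC][17-22 ALLOC][23-31 FREE]
free(e): e = 17 -> block [17-22 ALLOC]; mark free, coalesce with adjacent free neighbors -> [0-2 ALLOC][3-7 ALLOC][8-15 ALLOC][16-16 ALLOC][17-31 FREE]

Answer: [0-2 ALLOC][3-7 ALLOC][8-15 ALLOC][16-16 ALLOC][17-31 FREE]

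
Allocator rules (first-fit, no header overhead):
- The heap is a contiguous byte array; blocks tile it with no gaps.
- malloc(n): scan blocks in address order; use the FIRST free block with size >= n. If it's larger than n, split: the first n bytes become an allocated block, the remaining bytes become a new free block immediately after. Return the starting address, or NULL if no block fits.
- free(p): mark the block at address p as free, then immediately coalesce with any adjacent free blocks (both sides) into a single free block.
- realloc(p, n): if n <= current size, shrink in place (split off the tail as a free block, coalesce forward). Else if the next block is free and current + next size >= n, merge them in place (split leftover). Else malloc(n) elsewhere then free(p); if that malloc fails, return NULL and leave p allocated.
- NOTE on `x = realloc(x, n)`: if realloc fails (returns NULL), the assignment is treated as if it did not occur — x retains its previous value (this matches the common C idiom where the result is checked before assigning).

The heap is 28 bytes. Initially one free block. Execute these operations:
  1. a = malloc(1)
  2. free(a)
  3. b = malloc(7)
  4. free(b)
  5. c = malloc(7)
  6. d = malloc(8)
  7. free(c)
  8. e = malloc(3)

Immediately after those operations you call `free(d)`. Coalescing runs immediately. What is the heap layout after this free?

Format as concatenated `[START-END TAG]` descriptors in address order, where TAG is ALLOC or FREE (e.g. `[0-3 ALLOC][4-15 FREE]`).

Op 1: a = malloc(1) -> a = 0; heap: [0-0 ALLOC][1-27 FREE]
Op 2: free(a) -> (freed a); heap: [0-27 FREE]
Op 3: b = malloc(7) -> b = 0; heap: [0-6 ALLOC][7-27 FREE]
Op 4: free(b) -> (freed b); heap: [0-27 FREE]
Op 5: c = malloc(7) -> c = 0; heap: [0-6 ALLOC][7-27 FREE]
Op 6: d = malloc(8) -> d = 7; heap: [0-6 ALLOC][7-14 ALLOC][15-27 FREE]
Op 7: free(c) -> (freed c); heap: [0-6 FREE][7-14 ALLOC][15-27 FREE]
Op 8: e = malloc(3) -> e = 0; heap: [0-2 ALLOC][3-6 FREE][7-14 ALLOC][15-27 FREE]
free(d): d = 7 -> block [7-14 ALLOC]; mark free, coalesce with adjacent free neighbors -> [0-2 ALLOC][3-27 FREE]

Answer: [0-2 ALLOC][3-27 FREE]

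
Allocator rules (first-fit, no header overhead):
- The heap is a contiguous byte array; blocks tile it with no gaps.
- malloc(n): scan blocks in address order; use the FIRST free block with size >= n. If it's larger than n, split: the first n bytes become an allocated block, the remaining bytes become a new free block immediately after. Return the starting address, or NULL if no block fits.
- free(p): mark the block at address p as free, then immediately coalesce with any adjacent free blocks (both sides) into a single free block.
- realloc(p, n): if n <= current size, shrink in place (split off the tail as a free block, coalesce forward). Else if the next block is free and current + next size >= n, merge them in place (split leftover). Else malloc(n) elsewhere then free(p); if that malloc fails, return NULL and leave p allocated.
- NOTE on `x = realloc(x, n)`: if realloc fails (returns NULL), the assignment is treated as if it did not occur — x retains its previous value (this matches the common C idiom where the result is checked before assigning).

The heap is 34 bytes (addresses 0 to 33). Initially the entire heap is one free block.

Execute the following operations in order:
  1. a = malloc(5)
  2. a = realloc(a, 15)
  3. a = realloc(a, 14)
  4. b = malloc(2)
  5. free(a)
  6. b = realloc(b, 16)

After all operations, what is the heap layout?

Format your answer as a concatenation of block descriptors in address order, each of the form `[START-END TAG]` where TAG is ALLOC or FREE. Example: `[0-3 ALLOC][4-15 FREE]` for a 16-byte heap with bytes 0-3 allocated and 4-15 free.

Op 1: a = malloc(5) -> a = 0; heap: [0-4 ALLOC][5-33 FREE]
Op 2: a = realloc(a, 15) -> a = 0; heap: [0-14 ALLOC][15-33 FREE]
Op 3: a = realloc(a, 14) -> a = 0; heap: [0-13 ALLOC][14-33 FREE]
Op 4: b = malloc(2) -> b = 14; heap: [0-13 ALLOC][14-15 ALLOC][16-33 FREE]
Op 5: free(a) -> (freed a); heap: [0-13 FREE][14-15 ALLOC][16-33 FREE]
Op 6: b = realloc(b, 16) -> b = 14; heap: [0-13 FREE][14-29 ALLOC][30-33 FREE]

Answer: [0-13 FREE][14-29 ALLOC][30-33 FREE]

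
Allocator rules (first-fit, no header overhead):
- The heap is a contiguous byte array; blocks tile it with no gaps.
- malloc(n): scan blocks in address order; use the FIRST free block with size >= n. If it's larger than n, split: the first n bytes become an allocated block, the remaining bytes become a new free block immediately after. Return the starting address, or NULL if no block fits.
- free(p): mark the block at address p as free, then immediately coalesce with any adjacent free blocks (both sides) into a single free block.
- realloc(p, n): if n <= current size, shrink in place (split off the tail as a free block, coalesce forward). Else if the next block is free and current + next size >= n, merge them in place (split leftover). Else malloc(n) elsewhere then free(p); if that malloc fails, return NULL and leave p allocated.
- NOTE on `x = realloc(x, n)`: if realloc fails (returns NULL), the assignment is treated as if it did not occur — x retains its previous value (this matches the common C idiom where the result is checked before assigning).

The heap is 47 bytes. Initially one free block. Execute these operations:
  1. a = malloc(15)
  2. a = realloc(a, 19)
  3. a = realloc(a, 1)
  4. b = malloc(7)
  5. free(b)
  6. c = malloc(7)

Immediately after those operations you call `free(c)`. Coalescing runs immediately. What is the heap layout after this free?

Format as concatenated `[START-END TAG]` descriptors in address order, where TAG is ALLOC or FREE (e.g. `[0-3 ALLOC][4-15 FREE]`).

Op 1: a = malloc(15) -> a = 0; heap: [0-14 ALLOC][15-46 FREE]
Op 2: a = realloc(a, 19) -> a = 0; heap: [0-18 ALLOC][19-46 FREE]
Op 3: a = realloc(a, 1) -> a = 0; heap: [0-0 ALLOC][1-46 FREE]
Op 4: b = malloc(7) -> b = 1; heap: [0-0 ALLOC][1-7 ALLOC][8-46 FREE]
Op 5: free(b) -> (freed b); heap: [0-0 ALLOC][1-46 FREE]
Op 6: c = malloc(7) -> c = 1; heap: [0-0 ALLOC][1-7 ALLOC][8-46 FREE]
free(c): c = 1 -> block [1-7 ALLOC]; mark free, coalesce with adjacent free neighbors -> [0-0 ALLOC][1-46 FREE]

Answer: [0-0 ALLOC][1-46 FREE]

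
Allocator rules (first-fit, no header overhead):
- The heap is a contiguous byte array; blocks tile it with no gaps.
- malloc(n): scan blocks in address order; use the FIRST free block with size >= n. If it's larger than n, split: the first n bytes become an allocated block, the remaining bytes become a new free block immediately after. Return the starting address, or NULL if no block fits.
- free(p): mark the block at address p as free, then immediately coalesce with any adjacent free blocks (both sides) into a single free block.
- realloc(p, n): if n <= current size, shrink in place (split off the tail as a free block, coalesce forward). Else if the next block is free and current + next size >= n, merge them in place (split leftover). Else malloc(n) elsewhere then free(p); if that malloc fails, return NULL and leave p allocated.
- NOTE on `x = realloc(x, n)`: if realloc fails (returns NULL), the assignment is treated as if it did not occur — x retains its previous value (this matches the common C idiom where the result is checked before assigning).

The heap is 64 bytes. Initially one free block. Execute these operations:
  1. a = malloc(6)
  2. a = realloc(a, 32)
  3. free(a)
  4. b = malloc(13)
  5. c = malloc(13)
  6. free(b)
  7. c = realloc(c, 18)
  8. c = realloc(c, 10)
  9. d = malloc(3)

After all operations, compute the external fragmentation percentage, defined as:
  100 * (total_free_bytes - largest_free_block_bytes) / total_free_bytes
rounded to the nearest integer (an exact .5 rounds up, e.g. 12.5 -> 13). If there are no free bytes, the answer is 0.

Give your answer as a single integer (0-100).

Answer: 20

Derivation:
Op 1: a = malloc(6) -> a = 0; heap: [0-5 ALLOC][6-63 FREE]
Op 2: a = realloc(a, 32) -> a = 0; heap: [0-31 ALLOC][32-63 FREE]
Op 3: free(a) -> (freed a); heap: [0-63 FREE]
Op 4: b = malloc(13) -> b = 0; heap: [0-12 ALLOC][13-63 FREE]
Op 5: c = malloc(13) -> c = 13; heap: [0-12 ALLOC][13-25 ALLOC][26-63 FREE]
Op 6: free(b) -> (freed b); heap: [0-12 FREE][13-25 ALLOC][26-63 FREE]
Op 7: c = realloc(c, 18) -> c = 13; heap: [0-12 FREE][13-30 ALLOC][31-63 FREE]
Op 8: c = realloc(c, 10) -> c = 13; heap: [0-12 FREE][13-22 ALLOC][23-63 FREE]
Op 9: d = malloc(3) -> d = 0; heap: [0-2 ALLOC][3-12 FREE][13-22 ALLOC][23-63 FREE]
Free blocks: [10 41] total_free=51 largest=41 -> 100*(51-41)/51 = 1000/51 ≈ 19.608 -> rounds to 20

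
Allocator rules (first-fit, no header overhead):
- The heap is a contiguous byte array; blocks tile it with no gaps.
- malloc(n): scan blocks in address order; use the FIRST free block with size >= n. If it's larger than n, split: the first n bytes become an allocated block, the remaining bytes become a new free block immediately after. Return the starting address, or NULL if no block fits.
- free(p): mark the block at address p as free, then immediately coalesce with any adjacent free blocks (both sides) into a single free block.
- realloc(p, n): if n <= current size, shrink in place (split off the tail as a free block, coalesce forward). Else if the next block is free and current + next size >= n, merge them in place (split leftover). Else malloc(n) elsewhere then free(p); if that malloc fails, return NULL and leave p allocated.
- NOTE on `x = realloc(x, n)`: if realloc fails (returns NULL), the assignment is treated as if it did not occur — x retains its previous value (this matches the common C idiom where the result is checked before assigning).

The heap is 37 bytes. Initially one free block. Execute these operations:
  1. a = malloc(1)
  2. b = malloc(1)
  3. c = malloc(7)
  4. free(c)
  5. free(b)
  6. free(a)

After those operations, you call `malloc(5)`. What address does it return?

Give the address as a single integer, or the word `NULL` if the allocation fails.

Answer: 0

Derivation:
Op 1: a = malloc(1) -> a = 0; heap: [0-0 ALLOC][1-36 FREE]
Op 2: b = malloc(1) -> b = 1; heap: [0-0 ALLOC][1-1 ALLOC][2-36 FREE]
Op 3: c = malloc(7) -> c = 2; heap: [0-0 ALLOC][1-1 ALLOC][2-8 ALLOC][9-36 FREE]
Op 4: free(c) -> (freed c); heap: [0-0 ALLOC][1-1 ALLOC][2-36 FREE]
Op 5: free(b) -> (freed b); heap: [0-0 ALLOC][1-36 FREE]
Op 6: free(a) -> (freed a); heap: [0-36 FREE]
malloc(5): first-fit scan over [0-36 FREE] -> 0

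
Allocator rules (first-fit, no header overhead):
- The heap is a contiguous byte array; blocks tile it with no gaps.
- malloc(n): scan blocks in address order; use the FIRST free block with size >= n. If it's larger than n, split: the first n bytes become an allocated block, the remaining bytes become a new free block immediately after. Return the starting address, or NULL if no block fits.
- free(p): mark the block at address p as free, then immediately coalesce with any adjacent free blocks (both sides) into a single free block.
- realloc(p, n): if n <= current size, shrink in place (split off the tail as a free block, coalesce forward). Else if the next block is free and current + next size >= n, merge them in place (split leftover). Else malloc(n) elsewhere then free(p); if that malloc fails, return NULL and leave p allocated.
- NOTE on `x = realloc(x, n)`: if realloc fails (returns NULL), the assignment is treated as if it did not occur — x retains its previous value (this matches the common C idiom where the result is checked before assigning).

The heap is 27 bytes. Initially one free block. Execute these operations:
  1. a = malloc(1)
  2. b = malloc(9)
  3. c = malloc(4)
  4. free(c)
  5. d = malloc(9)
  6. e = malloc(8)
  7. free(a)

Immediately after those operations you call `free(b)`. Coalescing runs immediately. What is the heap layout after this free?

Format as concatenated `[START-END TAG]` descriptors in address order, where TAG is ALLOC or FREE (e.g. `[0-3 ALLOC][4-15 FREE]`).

Op 1: a = malloc(1) -> a = 0; heap: [0-0 ALLOC][1-26 FREE]
Op 2: b = malloc(9) -> b = 1; heap: [0-0 ALLOC][1-9 ALLOC][10-26 FREE]
Op 3: c = malloc(4) -> c = 10; heap: [0-0 ALLOC][1-9 ALLOC][10-13 ALLOC][14-26 FREE]
Op 4: free(c) -> (freed c); heap: [0-0 ALLOC][1-9 ALLOC][10-26 FREE]
Op 5: d = malloc(9) -> d = 10; heap: [0-0 ALLOC][1-9 ALLOC][10-18 ALLOC][19-26 FREE]
Op 6: e = malloc(8) -> e = 19; heap: [0-0 ALLOC][1-9 ALLOC][10-18 ALLOC][19-26 ALLOC]
Op 7: free(a) -> (freed a); heap: [0-0 FREE][1-9 ALLOC][10-18 ALLOC][19-26 ALLOC]
free(b): b = 1 -> block [1-9 ALLOC]; mark free, coalesce with adjacent free neighbors -> [0-9 FREE][10-18 ALLOC][19-26 ALLOC]

Answer: [0-9 FREE][10-18 ALLOC][19-26 ALLOC]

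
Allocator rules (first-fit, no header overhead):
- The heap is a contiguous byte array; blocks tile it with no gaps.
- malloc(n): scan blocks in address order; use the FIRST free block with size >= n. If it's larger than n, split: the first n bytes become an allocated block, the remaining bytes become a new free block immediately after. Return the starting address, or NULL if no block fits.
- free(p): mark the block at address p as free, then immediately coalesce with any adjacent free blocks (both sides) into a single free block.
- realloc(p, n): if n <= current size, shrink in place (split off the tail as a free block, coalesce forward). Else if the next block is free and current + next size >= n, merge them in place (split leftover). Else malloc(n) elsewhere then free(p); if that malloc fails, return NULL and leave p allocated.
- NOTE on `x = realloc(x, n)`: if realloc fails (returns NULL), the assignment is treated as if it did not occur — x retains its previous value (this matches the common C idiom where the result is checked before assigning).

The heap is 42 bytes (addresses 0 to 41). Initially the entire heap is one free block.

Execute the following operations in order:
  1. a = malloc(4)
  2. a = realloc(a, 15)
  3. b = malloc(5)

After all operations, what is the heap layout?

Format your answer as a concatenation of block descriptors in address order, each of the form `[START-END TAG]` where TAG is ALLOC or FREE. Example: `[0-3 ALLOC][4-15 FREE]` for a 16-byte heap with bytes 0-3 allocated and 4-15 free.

Op 1: a = malloc(4) -> a = 0; heap: [0-3 ALLOC][4-41 FREE]
Op 2: a = realloc(a, 15) -> a = 0; heap: [0-14 ALLOC][15-41 FREE]
Op 3: b = malloc(5) -> b = 15; heap: [0-14 ALLOC][15-19 ALLOC][20-41 FREE]

Answer: [0-14 ALLOC][15-19 ALLOC][20-41 FREE]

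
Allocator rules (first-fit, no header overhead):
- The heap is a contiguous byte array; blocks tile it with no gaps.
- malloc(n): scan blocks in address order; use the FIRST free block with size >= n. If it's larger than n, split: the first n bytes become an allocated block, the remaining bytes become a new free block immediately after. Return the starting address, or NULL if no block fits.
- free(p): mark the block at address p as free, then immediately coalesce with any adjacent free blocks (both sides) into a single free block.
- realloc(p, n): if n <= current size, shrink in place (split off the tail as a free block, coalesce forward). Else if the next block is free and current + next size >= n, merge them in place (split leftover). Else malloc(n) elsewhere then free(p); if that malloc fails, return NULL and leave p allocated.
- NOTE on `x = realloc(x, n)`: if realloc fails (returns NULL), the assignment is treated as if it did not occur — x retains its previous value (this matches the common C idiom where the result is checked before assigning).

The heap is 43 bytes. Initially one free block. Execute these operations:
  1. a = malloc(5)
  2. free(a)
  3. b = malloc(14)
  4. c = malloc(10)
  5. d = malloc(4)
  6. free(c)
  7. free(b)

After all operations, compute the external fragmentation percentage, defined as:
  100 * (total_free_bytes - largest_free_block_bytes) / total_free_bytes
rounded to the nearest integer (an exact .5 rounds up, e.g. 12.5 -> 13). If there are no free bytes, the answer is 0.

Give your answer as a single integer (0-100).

Answer: 38

Derivation:
Op 1: a = malloc(5) -> a = 0; heap: [0-4 ALLOC][5-42 FREE]
Op 2: free(a) -> (freed a); heap: [0-42 FREE]
Op 3: b = malloc(14) -> b = 0; heap: [0-13 ALLOC][14-42 FREE]
Op 4: c = malloc(10) -> c = 14; heap: [0-13 ALLOC][14-23 ALLOC][24-42 FREE]
Op 5: d = malloc(4) -> d = 24; heap: [0-13 ALLOC][14-23 ALLOC][24-27 ALLOC][28-42 FREE]
Op 6: free(c) -> (freed c); heap: [0-13 ALLOC][14-23 FREE][24-27 ALLOC][28-42 FREE]
Op 7: free(b) -> (freed b); heap: [0-23 FREE][24-27 ALLOC][28-42 FREE]
Free blocks: [24 15] total_free=39 largest=24 -> 100*(39-24)/39 = 1500/39 ≈ 38.462 -> rounds to 38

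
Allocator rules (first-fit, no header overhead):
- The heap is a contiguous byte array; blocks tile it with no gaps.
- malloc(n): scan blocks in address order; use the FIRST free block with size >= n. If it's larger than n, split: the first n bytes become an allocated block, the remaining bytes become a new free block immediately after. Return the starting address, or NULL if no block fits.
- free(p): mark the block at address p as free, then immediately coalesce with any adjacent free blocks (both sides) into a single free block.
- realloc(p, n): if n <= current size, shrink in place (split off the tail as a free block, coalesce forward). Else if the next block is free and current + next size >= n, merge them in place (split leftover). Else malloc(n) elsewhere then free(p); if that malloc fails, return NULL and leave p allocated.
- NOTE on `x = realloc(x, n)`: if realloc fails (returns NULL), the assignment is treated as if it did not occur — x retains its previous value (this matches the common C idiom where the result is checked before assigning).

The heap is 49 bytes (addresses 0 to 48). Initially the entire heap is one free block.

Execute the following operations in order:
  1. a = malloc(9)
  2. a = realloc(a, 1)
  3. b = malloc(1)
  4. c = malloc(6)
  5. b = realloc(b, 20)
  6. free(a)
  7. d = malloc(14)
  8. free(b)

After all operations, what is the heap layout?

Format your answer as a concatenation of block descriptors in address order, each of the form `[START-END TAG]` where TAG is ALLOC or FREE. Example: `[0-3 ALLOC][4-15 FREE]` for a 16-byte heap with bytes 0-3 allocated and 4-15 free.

Op 1: a = malloc(9) -> a = 0; heap: [0-8 ALLOC][9-48 FREE]
Op 2: a = realloc(a, 1) -> a = 0; heap: [0-0 ALLOC][1-48 FREE]
Op 3: b = malloc(1) -> b = 1; heap: [0-0 ALLOC][1-1 ALLOC][2-48 FREE]
Op 4: c = malloc(6) -> c = 2; heap: [0-0 ALLOC][1-1 ALLOC][2-7 ALLOC][8-48 FREE]
Op 5: b = realloc(b, 20) -> b = 8; heap: [0-0 ALLOC][1-1 FREE][2-7 ALLOC][8-27 ALLOC][28-48 FREE]
Op 6: free(a) -> (freed a); heap: [0-1 FREE][2-7 ALLOC][8-27 ALLOC][28-48 FREE]
Op 7: d = malloc(14) -> d = 28; heap: [0-1 FREE][2-7 ALLOC][8-27 ALLOC][28-41 ALLOC][42-48 FREE]
Op 8: free(b) -> (freed b); heap: [0-1 FREE][2-7 ALLOC][8-27 FREE][28-41 ALLOC][42-48 FREE]

Answer: [0-1 FREE][2-7 ALLOC][8-27 FREE][28-41 ALLOC][42-48 FREE]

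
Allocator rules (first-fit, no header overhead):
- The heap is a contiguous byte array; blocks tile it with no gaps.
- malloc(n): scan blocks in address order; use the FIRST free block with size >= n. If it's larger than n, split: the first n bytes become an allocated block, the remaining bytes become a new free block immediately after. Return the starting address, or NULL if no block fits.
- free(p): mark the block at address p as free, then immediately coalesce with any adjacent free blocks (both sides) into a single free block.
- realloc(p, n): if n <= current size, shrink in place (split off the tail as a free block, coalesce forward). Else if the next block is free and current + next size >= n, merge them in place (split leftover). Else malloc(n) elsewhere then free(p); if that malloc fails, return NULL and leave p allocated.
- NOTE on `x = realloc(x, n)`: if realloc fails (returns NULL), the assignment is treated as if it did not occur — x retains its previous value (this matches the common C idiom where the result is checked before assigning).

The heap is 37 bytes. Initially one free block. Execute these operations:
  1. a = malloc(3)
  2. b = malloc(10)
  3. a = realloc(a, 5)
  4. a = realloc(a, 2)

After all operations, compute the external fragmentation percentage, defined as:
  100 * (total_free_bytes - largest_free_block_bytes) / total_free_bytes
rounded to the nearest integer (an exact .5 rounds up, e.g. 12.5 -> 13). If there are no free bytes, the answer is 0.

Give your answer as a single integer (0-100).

Op 1: a = malloc(3) -> a = 0; heap: [0-2 ALLOC][3-36 FREE]
Op 2: b = malloc(10) -> b = 3; heap: [0-2 ALLOC][3-12 ALLOC][13-36 FREE]
Op 3: a = realloc(a, 5) -> a = 13; heap: [0-2 FREE][3-12 ALLOC][13-17 ALLOC][18-36 FREE]
Op 4: a = realloc(a, 2) -> a = 13; heap: [0-2 FREE][3-12 ALLOC][13-14 ALLOC][15-36 FREE]
Free blocks: [3 22] total_free=25 largest=22 -> 100*(25-22)/25 = 300/25 = 12

Answer: 12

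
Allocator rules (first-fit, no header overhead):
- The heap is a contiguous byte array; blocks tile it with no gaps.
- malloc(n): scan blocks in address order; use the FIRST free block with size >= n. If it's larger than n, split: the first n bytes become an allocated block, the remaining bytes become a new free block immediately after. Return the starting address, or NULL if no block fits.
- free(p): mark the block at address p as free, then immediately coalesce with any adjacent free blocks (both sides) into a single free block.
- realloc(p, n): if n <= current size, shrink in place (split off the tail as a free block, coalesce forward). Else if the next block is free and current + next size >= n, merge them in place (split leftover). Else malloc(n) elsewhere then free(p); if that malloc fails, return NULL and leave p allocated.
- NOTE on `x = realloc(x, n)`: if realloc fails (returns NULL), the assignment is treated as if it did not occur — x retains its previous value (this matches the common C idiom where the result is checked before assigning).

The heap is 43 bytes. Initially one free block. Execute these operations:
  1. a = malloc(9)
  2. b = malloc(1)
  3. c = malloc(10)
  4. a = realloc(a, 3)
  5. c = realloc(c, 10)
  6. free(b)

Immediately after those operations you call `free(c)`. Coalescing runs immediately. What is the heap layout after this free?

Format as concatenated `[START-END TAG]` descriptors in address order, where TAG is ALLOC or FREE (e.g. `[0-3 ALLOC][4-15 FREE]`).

Answer: [0-2 ALLOC][3-42 FREE]

Derivation:
Op 1: a = malloc(9) -> a = 0; heap: [0-8 ALLOC][9-42 FREE]
Op 2: b = malloc(1) -> b = 9; heap: [0-8 ALLOC][9-9 ALLOC][10-42 FREE]
Op 3: c = malloc(10) -> c = 10; heap: [0-8 ALLOC][9-9 ALLOC][10-19 ALLOC][20-42 FREE]
Op 4: a = realloc(a, 3) -> a = 0; heap: [0-2 ALLOC][3-8 FREE][9-9 ALLOC][10-19 ALLOC][20-42 FREE]
Op 5: c = realloc(c, 10) -> c = 10; heap: [0-2 ALLOC][3-8 FREE][9-9 ALLOC][10-19 ALLOC][20-42 FREE]
Op 6: free(b) -> (freed b); heap: [0-2 ALLOC][3-9 FREE][10-19 ALLOC][20-42 FREE]
free(c): c = 10 -> block [10-19 ALLOC]; mark free, coalesce with adjacent free neighbors -> [0-2 ALLOC][3-42 FREE]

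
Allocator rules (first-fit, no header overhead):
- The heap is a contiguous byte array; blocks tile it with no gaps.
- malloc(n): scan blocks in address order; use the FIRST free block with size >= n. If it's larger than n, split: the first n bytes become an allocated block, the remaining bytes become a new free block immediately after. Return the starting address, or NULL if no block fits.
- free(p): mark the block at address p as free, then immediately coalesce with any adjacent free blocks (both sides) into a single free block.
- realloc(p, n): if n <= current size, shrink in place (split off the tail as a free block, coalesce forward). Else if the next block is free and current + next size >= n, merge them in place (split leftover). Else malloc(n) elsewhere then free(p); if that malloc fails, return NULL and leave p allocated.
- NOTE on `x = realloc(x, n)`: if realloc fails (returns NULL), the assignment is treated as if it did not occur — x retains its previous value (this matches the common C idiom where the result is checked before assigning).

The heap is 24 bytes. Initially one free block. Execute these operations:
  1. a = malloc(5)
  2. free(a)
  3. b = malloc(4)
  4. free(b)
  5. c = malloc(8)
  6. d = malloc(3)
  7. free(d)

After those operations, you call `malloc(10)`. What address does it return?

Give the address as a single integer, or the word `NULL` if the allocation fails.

Answer: 8

Derivation:
Op 1: a = malloc(5) -> a = 0; heap: [0-4 ALLOC][5-23 FREE]
Op 2: free(a) -> (freed a); heap: [0-23 FREE]
Op 3: b = malloc(4) -> b = 0; heap: [0-3 ALLOC][4-23 FREE]
Op 4: free(b) -> (freed b); heap: [0-23 FREE]
Op 5: c = malloc(8) -> c = 0; heap: [0-7 ALLOC][8-23 FREE]
Op 6: d = malloc(3) -> d = 8; heap: [0-7 ALLOC][8-10 ALLOC][11-23 FREE]
Op 7: free(d) -> (freed d); heap: [0-7 ALLOC][8-23 FREE]
malloc(10): first-fit scan over [0-7 ALLOC][8-23 FREE] -> 8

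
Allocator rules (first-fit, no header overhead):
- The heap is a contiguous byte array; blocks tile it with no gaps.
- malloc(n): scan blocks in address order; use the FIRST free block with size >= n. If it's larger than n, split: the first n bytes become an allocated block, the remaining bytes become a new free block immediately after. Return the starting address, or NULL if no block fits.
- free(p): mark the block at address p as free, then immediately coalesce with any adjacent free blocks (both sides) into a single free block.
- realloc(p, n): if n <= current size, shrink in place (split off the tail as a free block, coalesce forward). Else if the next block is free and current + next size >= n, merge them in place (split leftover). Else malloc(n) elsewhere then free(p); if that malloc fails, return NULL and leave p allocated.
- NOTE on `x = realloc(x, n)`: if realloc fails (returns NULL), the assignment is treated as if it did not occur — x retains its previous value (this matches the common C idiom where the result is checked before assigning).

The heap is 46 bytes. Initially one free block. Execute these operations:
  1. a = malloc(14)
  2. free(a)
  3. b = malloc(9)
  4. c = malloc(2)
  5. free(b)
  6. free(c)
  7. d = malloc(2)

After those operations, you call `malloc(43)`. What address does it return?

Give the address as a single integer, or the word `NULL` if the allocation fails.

Op 1: a = malloc(14) -> a = 0; heap: [0-13 ALLOC][14-45 FREE]
Op 2: free(a) -> (freed a); heap: [0-45 FREE]
Op 3: b = malloc(9) -> b = 0; heap: [0-8 ALLOC][9-45 FREE]
Op 4: c = malloc(2) -> c = 9; heap: [0-8 ALLOC][9-10 ALLOC][11-45 FREE]
Op 5: free(b) -> (freed b); heap: [0-8 FREE][9-10 ALLOC][11-45 FREE]
Op 6: free(c) -> (freed c); heap: [0-45 FREE]
Op 7: d = malloc(2) -> d = 0; heap: [0-1 ALLOC][2-45 FREE]
malloc(43): first-fit scan over [0-1 ALLOC][2-45 FREE] -> 2

Answer: 2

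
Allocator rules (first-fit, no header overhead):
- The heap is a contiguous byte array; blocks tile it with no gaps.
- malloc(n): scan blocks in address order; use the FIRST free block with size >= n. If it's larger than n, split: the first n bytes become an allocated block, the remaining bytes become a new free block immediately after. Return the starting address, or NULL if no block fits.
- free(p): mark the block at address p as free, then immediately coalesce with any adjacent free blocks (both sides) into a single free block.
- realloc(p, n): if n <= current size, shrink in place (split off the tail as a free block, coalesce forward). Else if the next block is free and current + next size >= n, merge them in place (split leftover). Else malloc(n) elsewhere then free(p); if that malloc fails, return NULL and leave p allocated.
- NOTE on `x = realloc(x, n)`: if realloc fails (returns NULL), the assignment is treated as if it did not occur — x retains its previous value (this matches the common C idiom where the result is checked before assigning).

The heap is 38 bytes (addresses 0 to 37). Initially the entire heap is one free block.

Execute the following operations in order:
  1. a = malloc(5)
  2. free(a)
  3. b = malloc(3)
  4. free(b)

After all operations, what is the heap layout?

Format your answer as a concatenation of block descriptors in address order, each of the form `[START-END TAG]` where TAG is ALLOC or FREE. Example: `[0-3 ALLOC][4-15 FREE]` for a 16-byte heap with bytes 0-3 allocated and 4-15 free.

Op 1: a = malloc(5) -> a = 0; heap: [0-4 ALLOC][5-37 FREE]
Op 2: free(a) -> (freed a); heap: [0-37 FREE]
Op 3: b = malloc(3) -> b = 0; heap: [0-2 ALLOC][3-37 FREE]
Op 4: free(b) -> (freed b); heap: [0-37 FREE]

Answer: [0-37 FREE]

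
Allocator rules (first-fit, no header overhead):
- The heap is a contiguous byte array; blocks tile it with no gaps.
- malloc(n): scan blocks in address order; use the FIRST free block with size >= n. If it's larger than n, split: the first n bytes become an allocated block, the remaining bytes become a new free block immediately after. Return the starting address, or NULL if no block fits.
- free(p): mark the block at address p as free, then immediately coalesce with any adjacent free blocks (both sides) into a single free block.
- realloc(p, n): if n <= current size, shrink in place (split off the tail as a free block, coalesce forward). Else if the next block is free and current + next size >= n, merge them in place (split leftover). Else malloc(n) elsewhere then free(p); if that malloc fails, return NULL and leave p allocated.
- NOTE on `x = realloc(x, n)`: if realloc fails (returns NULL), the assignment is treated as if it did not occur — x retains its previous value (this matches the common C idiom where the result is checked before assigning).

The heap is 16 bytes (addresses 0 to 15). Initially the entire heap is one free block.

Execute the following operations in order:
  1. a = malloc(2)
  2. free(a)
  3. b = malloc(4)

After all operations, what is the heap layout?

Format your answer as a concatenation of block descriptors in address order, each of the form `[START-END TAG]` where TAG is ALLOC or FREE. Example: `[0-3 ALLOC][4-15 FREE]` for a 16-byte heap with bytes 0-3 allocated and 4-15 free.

Op 1: a = malloc(2) -> a = 0; heap: [0-1 ALLOC][2-15 FREE]
Op 2: free(a) -> (freed a); heap: [0-15 FREE]
Op 3: b = malloc(4) -> b = 0; heap: [0-3 ALLOC][4-15 FREE]

Answer: [0-3 ALLOC][4-15 FREE]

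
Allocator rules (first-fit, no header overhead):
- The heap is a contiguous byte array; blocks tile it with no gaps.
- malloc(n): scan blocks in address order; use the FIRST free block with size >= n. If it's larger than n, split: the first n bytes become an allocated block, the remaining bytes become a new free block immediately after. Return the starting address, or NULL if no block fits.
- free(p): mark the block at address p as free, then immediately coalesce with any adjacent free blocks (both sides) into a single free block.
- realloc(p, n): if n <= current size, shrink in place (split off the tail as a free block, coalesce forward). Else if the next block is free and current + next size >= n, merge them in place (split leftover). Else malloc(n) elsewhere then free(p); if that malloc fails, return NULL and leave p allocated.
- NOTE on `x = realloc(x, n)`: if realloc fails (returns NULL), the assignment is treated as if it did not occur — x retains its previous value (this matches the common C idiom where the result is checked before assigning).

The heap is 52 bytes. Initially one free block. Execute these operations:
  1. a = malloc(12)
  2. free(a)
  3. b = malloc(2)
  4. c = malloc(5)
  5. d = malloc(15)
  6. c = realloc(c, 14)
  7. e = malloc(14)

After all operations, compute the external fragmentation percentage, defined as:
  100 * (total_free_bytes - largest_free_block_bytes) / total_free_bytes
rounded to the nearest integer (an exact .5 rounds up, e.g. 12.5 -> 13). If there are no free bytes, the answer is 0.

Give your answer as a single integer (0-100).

Answer: 29

Derivation:
Op 1: a = malloc(12) -> a = 0; heap: [0-11 ALLOC][12-51 FREE]
Op 2: free(a) -> (freed a); heap: [0-51 FREE]
Op 3: b = malloc(2) -> b = 0; heap: [0-1 ALLOC][2-51 FREE]
Op 4: c = malloc(5) -> c = 2; heap: [0-1 ALLOC][2-6 ALLOC][7-51 FREE]
Op 5: d = malloc(15) -> d = 7; heap: [0-1 ALLOC][2-6 ALLOC][7-21 ALLOC][22-51 FREE]
Op 6: c = realloc(c, 14) -> c = 22; heap: [0-1 ALLOC][2-6 FREE][7-21 ALLOC][22-35 ALLOC][36-51 FREE]
Op 7: e = malloc(14) -> e = 36; heap: [0-1 ALLOC][2-6 FREE][7-21 ALLOC][22-35 ALLOC][36-49 ALLOC][50-51 FREE]
Free blocks: [5 2] total_free=7 largest=5 -> 100*(7-5)/7 = 200/7 ≈ 28.571 -> rounds to 29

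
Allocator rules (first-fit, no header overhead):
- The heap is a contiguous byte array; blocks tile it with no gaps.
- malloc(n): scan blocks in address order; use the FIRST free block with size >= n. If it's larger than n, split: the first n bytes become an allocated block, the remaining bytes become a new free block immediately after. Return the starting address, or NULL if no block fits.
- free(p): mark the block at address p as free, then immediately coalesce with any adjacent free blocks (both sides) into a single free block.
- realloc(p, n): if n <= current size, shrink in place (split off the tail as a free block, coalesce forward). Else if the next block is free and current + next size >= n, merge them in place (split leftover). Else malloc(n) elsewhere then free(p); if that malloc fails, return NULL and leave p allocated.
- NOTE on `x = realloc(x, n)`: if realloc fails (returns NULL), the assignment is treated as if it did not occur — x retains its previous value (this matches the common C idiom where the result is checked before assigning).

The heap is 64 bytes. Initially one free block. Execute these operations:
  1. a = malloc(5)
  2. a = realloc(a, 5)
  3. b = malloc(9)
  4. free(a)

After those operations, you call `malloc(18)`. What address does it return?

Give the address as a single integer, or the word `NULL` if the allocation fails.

Op 1: a = malloc(5) -> a = 0; heap: [0-4 ALLOC][5-63 FREE]
Op 2: a = realloc(a, 5) -> a = 0; heap: [0-4 ALLOC][5-63 FREE]
Op 3: b = malloc(9) -> b = 5; heap: [0-4 ALLOC][5-13 ALLOC][14-63 FREE]
Op 4: free(a) -> (freed a); heap: [0-4 FREE][5-13 ALLOC][14-63 FREE]
malloc(18): first-fit scan over [0-4 FREE][5-13 ALLOC][14-63 FREE] -> 14

Answer: 14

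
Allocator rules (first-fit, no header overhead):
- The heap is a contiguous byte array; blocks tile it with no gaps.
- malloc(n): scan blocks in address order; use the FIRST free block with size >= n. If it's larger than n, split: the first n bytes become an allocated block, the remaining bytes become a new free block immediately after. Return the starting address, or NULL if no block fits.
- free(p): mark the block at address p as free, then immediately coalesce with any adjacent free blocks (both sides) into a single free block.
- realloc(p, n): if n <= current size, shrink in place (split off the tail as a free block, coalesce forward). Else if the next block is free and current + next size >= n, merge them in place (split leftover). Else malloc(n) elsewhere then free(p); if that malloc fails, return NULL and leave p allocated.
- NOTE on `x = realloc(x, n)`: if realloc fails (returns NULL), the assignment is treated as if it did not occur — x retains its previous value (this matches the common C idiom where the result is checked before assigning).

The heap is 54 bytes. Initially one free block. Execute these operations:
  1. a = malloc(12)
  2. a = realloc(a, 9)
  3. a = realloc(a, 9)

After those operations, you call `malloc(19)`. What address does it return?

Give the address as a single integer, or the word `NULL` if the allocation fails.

Answer: 9

Derivation:
Op 1: a = malloc(12) -> a = 0; heap: [0-11 ALLOC][12-53 FREE]
Op 2: a = realloc(a, 9) -> a = 0; heap: [0-8 ALLOC][9-53 FREE]
Op 3: a = realloc(a, 9) -> a = 0; heap: [0-8 ALLOC][9-53 FREE]
malloc(19): first-fit scan over [0-8 ALLOC][9-53 FREE] -> 9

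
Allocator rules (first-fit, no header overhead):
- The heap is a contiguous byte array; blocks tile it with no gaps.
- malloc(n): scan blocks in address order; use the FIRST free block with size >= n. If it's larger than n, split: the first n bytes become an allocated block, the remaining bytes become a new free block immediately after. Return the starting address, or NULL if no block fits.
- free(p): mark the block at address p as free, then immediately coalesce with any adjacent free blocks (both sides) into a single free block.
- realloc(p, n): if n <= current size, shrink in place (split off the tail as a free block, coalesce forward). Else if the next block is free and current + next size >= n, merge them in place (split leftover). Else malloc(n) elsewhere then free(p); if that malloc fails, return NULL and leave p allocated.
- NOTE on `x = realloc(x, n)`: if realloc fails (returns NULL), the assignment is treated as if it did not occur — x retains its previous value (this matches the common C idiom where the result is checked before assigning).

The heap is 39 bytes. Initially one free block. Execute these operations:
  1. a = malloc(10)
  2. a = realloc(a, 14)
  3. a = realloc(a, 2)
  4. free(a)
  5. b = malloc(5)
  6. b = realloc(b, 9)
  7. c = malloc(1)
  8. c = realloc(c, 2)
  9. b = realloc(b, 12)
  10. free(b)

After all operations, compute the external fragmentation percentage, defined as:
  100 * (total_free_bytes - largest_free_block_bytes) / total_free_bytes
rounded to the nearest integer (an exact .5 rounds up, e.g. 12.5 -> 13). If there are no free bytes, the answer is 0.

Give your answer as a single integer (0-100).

Answer: 24

Derivation:
Op 1: a = malloc(10) -> a = 0; heap: [0-9 ALLOC][10-38 FREE]
Op 2: a = realloc(a, 14) -> a = 0; heap: [0-13 ALLOC][14-38 FREE]
Op 3: a = realloc(a, 2) -> a = 0; heap: [0-1 ALLOC][2-38 FREE]
Op 4: free(a) -> (freed a); heap: [0-38 FREE]
Op 5: b = malloc(5) -> b = 0; heap: [0-4 ALLOC][5-38 FREE]
Op 6: b = realloc(b, 9) -> b = 0; heap: [0-8 ALLOC][9-38 FREE]
Op 7: c = malloc(1) -> c = 9; heap: [0-8 ALLOC][9-9 ALLOC][10-38 FREE]
Op 8: c = realloc(c, 2) -> c = 9; heap: [0-8 ALLOC][9-10 ALLOC][11-38 FREE]
Op 9: b = realloc(b, 12) -> b = 11; heap: [0-8 FREE][9-10 ALLOC][11-22 ALLOC][23-38 FREE]
Op 10: free(b) -> (freed b); heap: [0-8 FREE][9-10 ALLOC][11-38 FREE]
Free blocks: [9 28] total_free=37 largest=28 -> 100*(37-28)/37 = 900/37 ≈ 24.324 -> rounds to 24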